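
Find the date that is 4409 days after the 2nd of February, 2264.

the 28th of February, 2276

Count 4409 days after February 2, 2264:
From February 2, 2264 to February 2, 2276: 12 years, of which 3 contain a Feb 29 — 9×365 + 3×366 = 4383 days.
Within February 2276: 28 − 2 = 26 days.
Total: 4409 days.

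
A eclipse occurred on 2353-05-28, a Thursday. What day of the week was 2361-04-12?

From May 28, 2353 to May 28, 2360: 7 years, of which 2 contain a Feb 29 — 5×365 + 2×366 = 2557 days.
May 2360: 31 − 28 = 3 days remain.
Then 10 full months totalling 304 days.
April 1–12, 2361: 12 days.
Residual: 319 days.
Total: 2876 days.
2876 mod 7 = 6, so 6 days after Thursday is Wednesday.

Wednesday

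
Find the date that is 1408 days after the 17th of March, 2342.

the 23rd of January, 2346

Count 1408 days after March 17, 2342:
Day-of-year of March 17, 2342: 76.
Day-of-year of January 23, 2346: 23.
2342 has 365 days, so 365 − 76 = 289 days remain in 2342.
Full years: 2343: 365; 2344: 366; 2345: 365. Sum = 1096.
Total: 289 + 1096 + 23 = 1408 days.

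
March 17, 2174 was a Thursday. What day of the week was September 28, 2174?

Wednesday

March 2174: 31 − 17 = 14 days remain.
Then April (30), May (31), June (30), July (31), August (31): 30 + 31 + 30 + 31 + 31 = 153 days.
September 1–28, 2174: 28 days.
Total: 14 + 153 + 28 = 195 days.
195 mod 7 = 6, so 6 days after Thursday is Wednesday.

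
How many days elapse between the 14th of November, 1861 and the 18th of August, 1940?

Day-of-year of November 14, 1861: 318.
Day-of-year of August 18, 1940: 231.
1861 has 365 days, so 365 − 318 = 47 days remain in 1861.
Full years 1862–1939: 60 common + 18 leap = 60×365 + 18×366 = 28488 days.
Total: 47 + 28488 + 231 = 28766 days.

28766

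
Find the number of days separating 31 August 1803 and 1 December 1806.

1188

Day-of-year of August 31, 1803: 243.
Day-of-year of December 1, 1806: 335.
1803 has 365 days, so 365 − 243 = 122 days remain in 1803.
Full years: 1804: 366; 1805: 365. Sum = 731.
Total: 122 + 731 + 335 = 1188 days.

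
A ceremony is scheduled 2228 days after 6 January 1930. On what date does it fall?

12 February 1936

Count 2228 days after January 6, 1930:
Day-of-year of January 6, 1930: 6.
Day-of-year of February 12, 1936: 43.
1930 has 365 days, so 365 − 6 = 359 days remain in 1930.
Full years: 1931: 365; 1932: 366; 1933: 365; 1934: 365; 1935: 365. Sum = 1826.
Total: 359 + 1826 + 43 = 2228 days.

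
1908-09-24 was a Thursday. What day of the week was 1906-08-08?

Count forward from the earlier date (August 8, 1906) to the later (September 24, 1908):
August 1906: 31 − 8 = 23 days remain.
Then 24 full months totalling 731 days.
September 1–24, 1908: 24 days.
Total: 23 + 731 + 24 = 778 days.
778 mod 7 = 1, so 1 day before Thursday is Wednesday.

Wednesday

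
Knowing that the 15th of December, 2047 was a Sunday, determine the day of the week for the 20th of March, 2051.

Monday

December 15, 2047 → December 15, 2048: 366 days (2048 is a leap year).
December 15, 2048 → December 15, 2049: 365 days.
December 15, 2049 → December 15, 2050: 365 days.
December 2050: 31 − 15 = 16 days remain.
Then January (31), February 2051 (28): 31 + 28 = 59 days.
March 1–20, 2051: 20 days.
Residual: 95 days.
Total: 1191 days.
1191 mod 7 = 1, so 1 day after Sunday is Monday.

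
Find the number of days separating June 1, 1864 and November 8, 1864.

June 1864: 30 − 1 = 29 days remain.
Then July (31), August (31), September (30), October (31): 31 + 31 + 30 + 31 = 123 days.
November 1–8, 1864: 8 days.
Total: 29 + 123 + 8 = 160 days.

160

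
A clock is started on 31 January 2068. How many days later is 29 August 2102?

12628

From January 31, 2068 to January 31, 2102: 34 years, of which 8 contain a Feb 29 — 26×365 + 8×366 = 12418 days.
(2100 is not a leap year (divisible by 100 but not 400).)
January 2102: 31 − 31 = 0 days remain.
Then February 2102 (28), March (31), April (30), May (31), June (30), July (31): 28 + 31 + 30 + 31 + 30 + 31 = 181 days.
August 1–29, 2102: 29 days.
Residual: 210 days.
Total: 12628 days.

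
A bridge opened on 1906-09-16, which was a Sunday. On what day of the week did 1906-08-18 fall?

Count forward from the earlier date (August 18, 1906) to the later (September 16, 1906):
August 1906: 31 − 18 = 13 days remain.
September 1–16, 1906: 16 days.
Total: 13 + 16 = 29 days.
29 mod 7 = 1, so 1 day before Sunday is Saturday.

Saturday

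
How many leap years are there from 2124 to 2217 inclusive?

Years divisible by 4: 2124, 2128, …, 2216 — 24 in all.
Of these, 2200 is divisible by 100 but not 400, so not leap.
Leap years: 24 − 1 = 23.

23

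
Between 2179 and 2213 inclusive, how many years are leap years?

Years divisible by 4 in [2179, 2213]: 2180, 2184, 2188, 2192, 2196, 2200, 2204, 2208, 2212.
Of these, 2200 is divisible by 100 but not 400, so not leap.
Leap years: 9 − 1 = 8.

8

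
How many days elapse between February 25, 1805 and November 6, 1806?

February 25, 1805 → February 25, 1806: 365 days.
February 1806: 28 − 25 = 3 days remain (1806 is not a leap year, so February has 28 days).
Then March (31), April (30), May (31), June (30), July (31), August (31), September (30), October (31): 31 + 30 + 31 + 30 + 31 + 31 + 30 + 31 = 245 days.
November 1–6, 1806: 6 days.
Residual: 254 days.
Total: 619 days.

619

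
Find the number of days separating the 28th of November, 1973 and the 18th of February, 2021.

Day-of-year of November 28, 1973: 332.
Day-of-year of February 18, 2021: 49.
1973 has 365 days, so 365 − 332 = 33 days remain in 1973.
Full years 1974–2020: 35 common + 12 leap = 35×365 + 12×366 = 17167 days.
Total: 33 + 17167 + 49 = 17249 days.

17249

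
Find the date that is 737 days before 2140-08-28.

2138-08-22

Count 737 days before August 28, 2140:
August 22, 2138 → August 22, 2139: 365 days.
August 22, 2139 → August 22, 2140: 366 days (2140 is a leap year).
Within August 2140: 28 − 22 = 6 days.
Total: 737 days.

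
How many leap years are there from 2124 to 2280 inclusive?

39

Years divisible by 4: 2124, 2128, …, 2280 — 40 in all.
Of these, 2200 is divisible by 100 but not 400, so not leap.
Leap years: 40 − 1 = 39.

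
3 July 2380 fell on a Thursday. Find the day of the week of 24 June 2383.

Friday

Day-of-year of July 3, 2380: 185.
Day-of-year of June 24, 2383: 175.
2380 has 366 days, so 366 − 185 = 181 days remain in 2380.
Full years: 2381: 365; 2382: 365. Sum = 730.
Total: 181 + 730 + 175 = 1086 days.
1086 mod 7 = 1, so 1 day after Thursday is Friday.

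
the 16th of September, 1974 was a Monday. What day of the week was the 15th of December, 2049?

Day-of-year of September 16, 1974: 259.
Day-of-year of December 15, 2049: 349.
1974 has 365 days, so 365 − 259 = 106 days remain in 1974.
Full years 1975–2048: 55 common + 19 leap = 55×365 + 19×366 = 27029 days.
Total: 106 + 27029 + 349 = 27484 days.
27484 mod 7 = 2, so 2 days after Monday is Wednesday.

Wednesday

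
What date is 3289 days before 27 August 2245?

25 August 2236

Count 3289 days before August 27, 2245:
From August 25, 2236 to August 25, 2245: 9 years, of which 2 contain a Feb 29 — 7×365 + 2×366 = 3287 days.
Within August 2245: 27 − 25 = 2 days.
Total: 3289 days.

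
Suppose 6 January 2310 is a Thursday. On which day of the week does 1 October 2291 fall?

Thursday

Count forward from the earlier date (October 1, 2291) to the later (January 6, 2310):
From October 1, 2291 to October 1, 2309: 18 years, of which 4 contain a Feb 29 — 14×365 + 4×366 = 6574 days.
(2300 is not a leap year (divisible by 100 but not 400).)
October 2309: 31 − 1 = 30 days remain.
Then November (30), December (31): 30 + 31 = 61 days.
January 1–6, 2310: 6 days.
Residual: 97 days.
Total: 6671 days.
6671 is a multiple of 7, so 1 October 2291 falls on the same weekday: Thursday.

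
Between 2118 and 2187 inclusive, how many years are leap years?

17

Years divisible by 4: 2120, 2124, …, 2184 — 17 in all.
No century exceptions apply. Count: 17.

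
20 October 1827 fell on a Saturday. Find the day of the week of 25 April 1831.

Monday

Day-of-year of October 20, 1827: 293.
Day-of-year of April 25, 1831: 115.
1827 has 365 days, so 365 − 293 = 72 days remain in 1827.
Full years: 1828: 366; 1829: 365; 1830: 365. Sum = 1096.
Total: 72 + 1096 + 115 = 1283 days.
1283 mod 7 = 2, so 2 days after Saturday is Monday.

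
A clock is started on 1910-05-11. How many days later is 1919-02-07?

Day-of-year of May 11, 1910: 131.
Day-of-year of February 7, 1919: 38.
1910 has 365 days, so 365 − 131 = 234 days remain in 1910.
Full years 1911–1918: 6 common + 2 leap = 6×365 + 2×366 = 2922 days.
Total: 234 + 2922 + 38 = 3194 days.

3194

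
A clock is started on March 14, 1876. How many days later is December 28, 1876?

289

March 1876: 31 − 14 = 17 days remain.
Then April (30), May (31), June (30), July (31), August (31), September (30), October (31), November (30): 30 + 31 + 30 + 31 + 31 + 30 + 31 + 30 = 244 days.
December 1–28, 1876: 28 days.
Total: 17 + 244 + 28 = 289 days.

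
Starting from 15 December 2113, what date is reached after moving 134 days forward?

28 April 2114

Count 134 days after December 15, 2113:
Day-of-year of December 15, 2113: 349.
Day-of-year of April 28, 2114: 118.
2113 has 365 days, so 365 − 349 = 16 days remain in 2113.
Total: 16 + 118 = 134 days.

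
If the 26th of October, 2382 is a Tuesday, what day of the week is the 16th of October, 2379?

Count forward from the earlier date (October 16, 2379) to the later (October 26, 2382):
October 16, 2379 → October 16, 2380: 366 days (2380 is a leap year).
October 16, 2380 → October 16, 2381: 365 days.
October 16, 2381 → October 16, 2382: 365 days.
Within October 2382: 26 − 16 = 10 days.
Total: 1106 days.
1106 is a multiple of 7, so the 16th of October, 2379 falls on the same weekday: Tuesday.

Tuesday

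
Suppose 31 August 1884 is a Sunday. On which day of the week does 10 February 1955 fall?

Day-of-year of August 31, 1884: 244.
Day-of-year of February 10, 1955: 41.
1884 has 366 days, so 366 − 244 = 122 days remain in 1884.
Full years 1885–1954: 54 common + 16 leap = 54×365 + 16×366 = 25566 days.
Total: 122 + 25566 + 41 = 25729 days.
25729 mod 7 = 4, so 4 days after Sunday is Thursday.

Thursday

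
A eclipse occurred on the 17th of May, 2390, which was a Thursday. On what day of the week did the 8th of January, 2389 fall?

Count forward from the earlier date (January 8, 2389) to the later (May 17, 2390):
Day-of-year of January 8, 2389: 8.
Day-of-year of May 17, 2390: 137.
2389 has 365 days, so 365 − 8 = 357 days remain in 2389.
Total: 357 + 137 = 494 days.
494 mod 7 = 4, so 4 days before Thursday is Sunday.

Sunday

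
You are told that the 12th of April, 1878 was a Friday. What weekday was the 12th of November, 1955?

Day-of-year of April 12, 1878: 102.
Day-of-year of November 12, 1955: 316.
1878 has 365 days, so 365 − 102 = 263 days remain in 1878.
Full years 1879–1954: 58 common + 18 leap = 58×365 + 18×366 = 27758 days.
Total: 263 + 27758 + 316 = 28337 days.
28337 mod 7 = 1, so 1 day after Friday is Saturday.

Saturday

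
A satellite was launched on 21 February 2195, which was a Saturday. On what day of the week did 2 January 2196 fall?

Saturday

February 2195: 28 − 21 = 7 days remain (2195 is not a leap year, so February has 28 days).
Then 10 full months totalling 306 days.
January 1–2, 2196: 2 days.
Total: 7 + 306 + 2 = 315 days.
315 is a multiple of 7, so 2 January 2196 falls on the same weekday: Saturday.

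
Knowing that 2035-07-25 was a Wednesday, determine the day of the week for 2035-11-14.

July 2035: 31 − 25 = 6 days remain.
Then August (31), September (30), October (31): 31 + 30 + 31 = 92 days.
November 1–14, 2035: 14 days.
Total: 6 + 92 + 14 = 112 days.
112 is a multiple of 7, so 2035-11-14 falls on the same weekday: Wednesday.

Wednesday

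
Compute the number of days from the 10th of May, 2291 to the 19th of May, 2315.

Day-of-year of May 10, 2291: 130.
Day-of-year of May 19, 2315: 139.
2291 has 365 days, so 365 − 130 = 235 days remain in 2291.
Full years 2292–2314: 18 common + 5 leap = 18×365 + 5×366 = 8400 days.
Total: 235 + 8400 + 139 = 8774 days.

8774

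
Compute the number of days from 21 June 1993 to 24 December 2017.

8952

From June 21, 1993 to June 21, 2017: 24 years, of which 6 contain a Feb 29 — 18×365 + 6×366 = 8766 days.
(2000 is a leap year (divisible by 400).)
June 2017: 30 − 21 = 9 days remain.
Then July (31), August (31), September (30), October (31), November (30): 31 + 31 + 30 + 31 + 30 = 153 days.
December 1–24, 2017: 24 days.
Residual: 186 days.
Total: 8952 days.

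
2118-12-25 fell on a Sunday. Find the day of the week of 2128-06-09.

From December 25, 2118 to December 25, 2127: 9 years, of which 2 contain a Feb 29 — 7×365 + 2×366 = 3287 days.
December 2127: 31 − 25 = 6 days remain.
Then January (31), February 2128 (29), March (31), April (30), May (31): 31 + 29 + 31 + 30 + 31 = 152 days.
June 1–9, 2128: 9 days.
Residual: 167 days.
Total: 3454 days.
3454 mod 7 = 3, so 3 days after Sunday is Wednesday.

Wednesday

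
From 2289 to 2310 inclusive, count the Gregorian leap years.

4

Years divisible by 4 in [2289, 2310]: 2292, 2296, 2300, 2304, 2308.
Of these, 2300 is divisible by 100 but not 400, so not leap.
Leap years: 5 − 1 = 4.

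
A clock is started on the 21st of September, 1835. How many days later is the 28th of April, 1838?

September 21, 1835 → September 21, 1836: 366 days (1836 is a leap year).
September 21, 1836 → September 21, 1837: 365 days.
September 1837: 30 − 21 = 9 days remain.
Then October (31), November (30), December (31), January (31), February 1838 (28), March (31): 31 + 30 + 31 + 31 + 28 + 31 = 182 days.
April 1–28, 1838: 28 days.
Residual: 219 days.
Total: 950 days.

950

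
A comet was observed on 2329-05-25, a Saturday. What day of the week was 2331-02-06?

Friday

May 2329: 31 − 25 = 6 days remain.
Then 20 full months totalling 610 days.
February 1–6, 2331: 6 days (2331 is not a leap year).
Total: 6 + 610 + 6 = 622 days.
622 mod 7 = 6, so 6 days after Saturday is Friday.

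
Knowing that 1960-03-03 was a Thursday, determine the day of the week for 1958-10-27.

Monday

Count forward from the earlier date (October 27, 1958) to the later (March 3, 1960):
Day-of-year of October 27, 1958: 300.
Day-of-year of March 3, 1960: 63.
1958 has 365 days, so 365 − 300 = 65 days remain in 1958.
Full years: 1959: 365. Sum = 365.
Total: 65 + 365 + 63 = 493 days.
493 mod 7 = 3, so 3 days before Thursday is Monday.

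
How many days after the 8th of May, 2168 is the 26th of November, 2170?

Day-of-year of May 8, 2168: 129.
Day-of-year of November 26, 2170: 330.
2168 has 366 days, so 366 − 129 = 237 days remain in 2168.
Full years: 2169: 365. Sum = 365.
Total: 237 + 365 + 330 = 932 days.

932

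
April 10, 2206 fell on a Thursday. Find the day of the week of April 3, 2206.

Count forward from the earlier date (April 3, 2206) to the later (April 10, 2206):
Within April 2206: 10 − 3 = 7 days.
7 is a multiple of 7, so April 3, 2206 falls on the same weekday: Thursday.

Thursday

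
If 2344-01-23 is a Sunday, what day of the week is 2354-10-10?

Sunday

Day-of-year of January 23, 2344: 23.
Day-of-year of October 10, 2354: 283.
2344 has 366 days, so 366 − 23 = 343 days remain in 2344.
Full years 2345–2353: 7 common + 2 leap = 7×365 + 2×366 = 3287 days.
Total: 343 + 3287 + 283 = 3913 days.
3913 is a multiple of 7, so 2354-10-10 falls on the same weekday: Sunday.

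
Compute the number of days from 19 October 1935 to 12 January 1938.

816

Day-of-year of October 19, 1935: 292.
Day-of-year of January 12, 1938: 12.
1935 has 365 days, so 365 − 292 = 73 days remain in 1935.
Full years: 1936: 366; 1937: 365. Sum = 731.
Total: 73 + 731 + 12 = 816 days.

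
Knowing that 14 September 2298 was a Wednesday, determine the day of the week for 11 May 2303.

September 14, 2298 → September 14, 2299: 365 days.
September 14, 2299 → September 14, 2300: 365 days (2300 is not a leap year (divisible by 100 but not 400)).
September 14, 2300 → September 14, 2301: 365 days.
September 14, 2301 → September 14, 2302: 365 days.
September 2302: 30 − 14 = 16 days remain.
Then October (31), November (30), December (31), January (31), February 2303 (28), March (31), April (30): 31 + 30 + 31 + 31 + 28 + 31 + 30 = 212 days.
May 1–11, 2303: 11 days.
Residual: 239 days.
Total: 1699 days.
1699 mod 7 = 5, so 5 days after Wednesday is Monday.

Monday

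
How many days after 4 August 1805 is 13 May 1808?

Day-of-year of August 4, 1805: 216.
Day-of-year of May 13, 1808: 134.
1805 has 365 days, so 365 − 216 = 149 days remain in 1805.
Full years: 1806: 365; 1807: 365. Sum = 730.
Total: 149 + 730 + 134 = 1013 days.

1013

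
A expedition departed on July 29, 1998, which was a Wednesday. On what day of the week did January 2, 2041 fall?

Day-of-year of July 29, 1998: 210.
Day-of-year of January 2, 2041: 2.
1998 has 365 days, so 365 − 210 = 155 days remain in 1998.
Full years 1999–2040: 31 common + 11 leap = 31×365 + 11×366 = 15341 days.
Total: 155 + 15341 + 2 = 15498 days.
15498 is a multiple of 7, so January 2, 2041 falls on the same weekday: Wednesday.

Wednesday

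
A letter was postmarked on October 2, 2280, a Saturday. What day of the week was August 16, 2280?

Count forward from the earlier date (August 16, 2280) to the later (October 2, 2280):
August 2280: 31 − 16 = 15 days remain.
Then September (30): 30 days.
October 1–2, 2280: 2 days.
Total: 15 + 30 + 2 = 47 days.
47 mod 7 = 5, so 5 days before Saturday is Monday.

Monday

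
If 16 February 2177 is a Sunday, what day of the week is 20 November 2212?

Friday

Day-of-year of February 16, 2177: 47.
Day-of-year of November 20, 2212: 325.
2177 has 365 days, so 365 − 47 = 318 days remain in 2177.
Full years 2178–2211: 27 common + 7 leap = 27×365 + 7×366 = 12417 days.
Total: 318 + 12417 + 325 = 13060 days.
13060 mod 7 = 5, so 5 days after Sunday is Friday.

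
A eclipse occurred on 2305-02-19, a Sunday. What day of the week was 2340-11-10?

Sunday

Day-of-year of February 19, 2305: 50.
Day-of-year of November 10, 2340: 315.
2305 has 365 days, so 365 − 50 = 315 days remain in 2305.
Full years 2306–2339: 26 common + 8 leap = 26×365 + 8×366 = 12418 days.
Total: 315 + 12418 + 315 = 13048 days.
13048 is a multiple of 7, so 2340-11-10 falls on the same weekday: Sunday.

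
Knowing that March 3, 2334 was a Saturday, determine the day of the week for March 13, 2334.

Within March 2334: 13 − 3 = 10 days.
10 mod 7 = 3, so 3 days after Saturday is Tuesday.

Tuesday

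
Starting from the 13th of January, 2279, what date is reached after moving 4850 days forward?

the 24th of April, 2292

Count 4850 days after January 13, 2279:
Day-of-year of January 13, 2279: 13.
Day-of-year of April 24, 2292: 115.
2279 has 365 days, so 365 − 13 = 352 days remain in 2279.
Full years 2280–2291: 9 common + 3 leap = 9×365 + 3×366 = 4383 days.
Total: 352 + 4383 + 115 = 4850 days.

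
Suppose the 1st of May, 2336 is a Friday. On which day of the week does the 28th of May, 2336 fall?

Within May 2336: 28 − 1 = 27 days.
27 mod 7 = 6, so 6 days after Friday is Thursday.

Thursday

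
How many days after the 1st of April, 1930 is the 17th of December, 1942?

From April 1, 1930 to April 1, 1942: 12 years, of which 3 contain a Feb 29 — 9×365 + 3×366 = 4383 days.
April 1942: 30 − 1 = 29 days remain.
Then May (31), June (30), July (31), August (31), September (30), October (31), November (30): 31 + 30 + 31 + 31 + 30 + 31 + 30 = 214 days.
December 1–17, 1942: 17 days.
Residual: 260 days.
Total: 4643 days.

4643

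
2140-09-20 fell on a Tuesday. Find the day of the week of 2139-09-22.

Tuesday

Count forward from the earlier date (September 22, 2139) to the later (September 20, 2140):
September 2139: 30 − 22 = 8 days remain.
Then 11 full months totalling 336 days.
September 1–20, 2140: 20 days.
Total: 8 + 336 + 20 = 364 days.
364 is a multiple of 7, so 2139-09-22 falls on the same weekday: Tuesday.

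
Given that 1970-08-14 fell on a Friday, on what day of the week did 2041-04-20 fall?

Day-of-year of August 14, 1970: 226.
Day-of-year of April 20, 2041: 110.
1970 has 365 days, so 365 − 226 = 139 days remain in 1970.
Full years 1971–2040: 52 common + 18 leap = 52×365 + 18×366 = 25568 days.
Total: 139 + 25568 + 110 = 25817 days.
25817 mod 7 = 1, so 1 day after Friday is Saturday.

Saturday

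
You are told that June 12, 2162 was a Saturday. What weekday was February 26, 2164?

Day-of-year of June 12, 2162: 163.
Day-of-year of February 26, 2164: 57.
2162 has 365 days, so 365 − 163 = 202 days remain in 2162.
Full years: 2163: 365. Sum = 365.
Total: 202 + 365 + 57 = 624 days.
624 mod 7 = 1, so 1 day after Saturday is Sunday.

Sunday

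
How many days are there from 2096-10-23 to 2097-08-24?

305

October 2096: 31 − 23 = 8 days remain.
Then 9 full months totalling 273 days.
August 1–24, 2097: 24 days.
Total: 8 + 273 + 24 = 305 days.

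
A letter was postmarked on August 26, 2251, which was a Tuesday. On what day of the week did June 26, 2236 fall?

Sunday

Count forward from the earlier date (June 26, 2236) to the later (August 26, 2251):
Day-of-year of June 26, 2236: 178.
Day-of-year of August 26, 2251: 238.
2236 has 366 days, so 366 − 178 = 188 days remain in 2236.
Full years 2237–2250: 11 common + 3 leap = 11×365 + 3×366 = 5113 days.
Total: 188 + 5113 + 238 = 5539 days.
5539 mod 7 = 2, so 2 days before Tuesday is Sunday.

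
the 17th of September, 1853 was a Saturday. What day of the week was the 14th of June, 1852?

Monday

Count forward from the earlier date (June 14, 1852) to the later (September 17, 1853):
Day-of-year of June 14, 1852: 166.
Day-of-year of September 17, 1853: 260.
1852 has 366 days, so 366 − 166 = 200 days remain in 1852.
Total: 200 + 260 = 460 days.
460 mod 7 = 5, so 5 days before Saturday is Monday.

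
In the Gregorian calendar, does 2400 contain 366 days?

2400 is a leap year (divisible by 400).

Yes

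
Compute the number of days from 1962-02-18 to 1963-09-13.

572

Day-of-year of February 18, 1962: 49.
Day-of-year of September 13, 1963: 256.
1962 has 365 days, so 365 − 49 = 316 days remain in 1962.
Total: 316 + 256 = 572 days.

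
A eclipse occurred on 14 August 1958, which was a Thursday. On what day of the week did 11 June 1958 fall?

Count forward from the earlier date (June 11, 1958) to the later (August 14, 1958):
June 1958: 30 − 11 = 19 days remain.
Then July (31): 31 days.
August 1–14, 1958: 14 days.
Total: 19 + 31 + 14 = 64 days.
64 mod 7 = 1, so 1 day before Thursday is Wednesday.

Wednesday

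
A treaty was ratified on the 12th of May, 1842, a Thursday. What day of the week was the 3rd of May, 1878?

Friday

From May 12, 1842 to May 12, 1877: 35 years, of which 9 contain a Feb 29 — 26×365 + 9×366 = 12784 days.
May 1877: 31 − 12 = 19 days remain.
Then 11 full months totalling 334 days.
May 1–3, 1878: 3 days.
Residual: 356 days.
Total: 13140 days.
13140 mod 7 = 1, so 1 day after Thursday is Friday.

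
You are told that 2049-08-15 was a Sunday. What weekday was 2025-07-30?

Wednesday

Count forward from the earlier date (July 30, 2025) to the later (August 15, 2049):
From July 30, 2025 to July 30, 2049: 24 years, of which 6 contain a Feb 29 — 18×365 + 6×366 = 8766 days.
July 2049: 31 − 30 = 1 day remains.
August 1–15, 2049: 15 days.
Residual: 16 days.
Total: 8782 days.
8782 mod 7 = 4, so 4 days before Sunday is Wednesday.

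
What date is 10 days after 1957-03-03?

1957-03-13

Count 10 days after March 3, 1957:
Within March 1957: 13 − 3 = 10 days.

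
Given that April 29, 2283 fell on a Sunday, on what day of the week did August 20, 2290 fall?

Wednesday

Day-of-year of April 29, 2283: 119.
Day-of-year of August 20, 2290: 232.
2283 has 365 days, so 365 − 119 = 246 days remain in 2283.
Full years: 2284: 366; 2285: 365; 2286: 365; 2287: 365; 2288: 366; 2289: 365. Sum = 2192.
Total: 246 + 2192 + 232 = 2670 days.
2670 mod 7 = 3, so 3 days after Sunday is Wednesday.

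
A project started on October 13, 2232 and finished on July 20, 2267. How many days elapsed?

12698

Day-of-year of October 13, 2232: 287.
Day-of-year of July 20, 2267: 201.
2232 has 366 days, so 366 − 287 = 79 days remain in 2232.
Full years 2233–2266: 26 common + 8 leap = 26×365 + 8×366 = 12418 days.
Total: 79 + 12418 + 201 = 12698 days.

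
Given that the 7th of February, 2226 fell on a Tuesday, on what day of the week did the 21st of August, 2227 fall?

February 7, 2226 → February 7, 2227: 365 days.
February 2227: 28 − 7 = 21 days remain (2227 is not a leap year, so February has 28 days).
Then March (31), April (30), May (31), June (30), July (31): 31 + 30 + 31 + 30 + 31 = 153 days.
August 1–21, 2227: 21 days.
Residual: 195 days.
Total: 560 days.
560 is a multiple of 7, so the 21st of August, 2227 falls on the same weekday: Tuesday.

Tuesday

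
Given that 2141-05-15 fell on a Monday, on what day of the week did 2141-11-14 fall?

Tuesday

May 2141: 31 − 15 = 16 days remain.
Then June (30), July (31), August (31), September (30), October (31): 30 + 31 + 31 + 30 + 31 = 153 days.
November 1–14, 2141: 14 days.
Total: 16 + 153 + 14 = 183 days.
183 mod 7 = 1, so 1 day after Monday is Tuesday.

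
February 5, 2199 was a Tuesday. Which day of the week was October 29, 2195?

Count forward from the earlier date (October 29, 2195) to the later (February 5, 2199):
October 29, 2195 → October 29, 2196: 366 days (2196 is a leap year).
October 29, 2196 → October 29, 2197: 365 days.
October 29, 2197 → October 29, 2198: 365 days.
October 2198: 31 − 29 = 2 days remain.
Then November (30), December (31), January (31): 30 + 31 + 31 = 92 days.
February 1–5, 2199: 5 days (2199 is not a leap year).
Residual: 99 days.
Total: 1195 days.
1195 mod 7 = 5, so 5 days before Tuesday is Thursday.

Thursday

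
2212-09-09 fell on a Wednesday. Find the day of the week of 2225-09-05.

From September 9, 2212 to September 9, 2224: 12 years, of which 3 contain a Feb 29 — 9×365 + 3×366 = 4383 days.
September 2224: 30 − 9 = 21 days remain.
Then 11 full months totalling 335 days.
September 1–5, 2225: 5 days.
Residual: 361 days.
Total: 4744 days.
4744 mod 7 = 5, so 5 days after Wednesday is Monday.

Monday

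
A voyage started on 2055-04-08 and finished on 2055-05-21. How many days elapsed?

43

April 2055: 30 − 8 = 22 days remain.
May 1–21, 2055: 21 days.
Total: 22 + 21 = 43 days.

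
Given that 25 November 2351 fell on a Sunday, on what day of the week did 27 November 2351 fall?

Within November 2351: 27 − 25 = 2 days.
2 mod 7 = 2, so 2 days after Sunday is Tuesday.

Tuesday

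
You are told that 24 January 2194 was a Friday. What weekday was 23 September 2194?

January 2194: 31 − 24 = 7 days remain.
Then February 2194 (28), March (31), April (30), May (31), June (30), July (31), August (31): 28 + 31 + 30 + 31 + 30 + 31 + 31 = 212 days.
September 1–23, 2194: 23 days.
Total: 7 + 212 + 23 = 242 days.
242 mod 7 = 4, so 4 days after Friday is Tuesday.

Tuesday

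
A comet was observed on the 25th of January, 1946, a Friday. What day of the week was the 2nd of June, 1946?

Sunday

January 1946: 31 − 25 = 6 days remain.
Then February 1946 (28), March (31), April (30), May (31): 28 + 31 + 30 + 31 = 120 days.
June 1–2, 1946: 2 days.
Total: 6 + 120 + 2 = 128 days.
128 mod 7 = 2, so 2 days after Friday is Sunday.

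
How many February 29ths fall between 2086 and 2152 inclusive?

16

Years divisible by 4: 2088, 2092, …, 2152 — 17 in all.
Of these, 2100 is divisible by 100 but not 400, so not leap.
Leap years: 17 − 1 = 16.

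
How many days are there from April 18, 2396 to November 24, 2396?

April 2396: 30 − 18 = 12 days remain.
Then May (31), June (30), July (31), August (31), September (30), October (31): 31 + 30 + 31 + 31 + 30 + 31 = 184 days.
November 1–24, 2396: 24 days.
Total: 12 + 184 + 24 = 220 days.

220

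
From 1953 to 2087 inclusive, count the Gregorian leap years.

Years divisible by 4: 1956, 1960, …, 2084 — 33 in all.
2000 is divisible by 400, so still leap.
No century exceptions apply. Count: 33.

33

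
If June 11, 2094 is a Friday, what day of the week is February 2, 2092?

Count forward from the earlier date (February 2, 2092) to the later (June 11, 2094):
Day-of-year of February 2, 2092: 33.
Day-of-year of June 11, 2094: 162.
2092 has 366 days, so 366 − 33 = 333 days remain in 2092.
Full years: 2093: 365. Sum = 365.
Total: 333 + 365 + 162 = 860 days.
860 mod 7 = 6, so 6 days before Friday is Saturday.

Saturday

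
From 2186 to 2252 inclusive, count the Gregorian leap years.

16

Years divisible by 4: 2188, 2192, …, 2252 — 17 in all.
Of these, 2200 is divisible by 100 but not 400, so not leap.
Leap years: 17 − 1 = 16.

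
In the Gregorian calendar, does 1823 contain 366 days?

No

1823 is not a leap year.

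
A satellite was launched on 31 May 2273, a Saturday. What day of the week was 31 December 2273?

Wednesday

May 2273: 31 − 31 = 0 days remain.
Then June (30), July (31), August (31), September (30), October (31), November (30): 30 + 31 + 31 + 30 + 31 + 30 = 183 days.
December 1–31, 2273: 31 days.
Total: 0 + 183 + 31 = 214 days.
214 mod 7 = 4, so 4 days after Saturday is Wednesday.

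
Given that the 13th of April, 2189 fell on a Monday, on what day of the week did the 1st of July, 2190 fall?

April 13, 2189 → April 13, 2190: 365 days.
April 2190: 30 − 13 = 17 days remain.
Then May (31), June (30): 31 + 30 = 61 days.
July 1, 2190: 1 day.
Residual: 79 days.
Total: 444 days.
444 mod 7 = 3, so 3 days after Monday is Thursday.

Thursday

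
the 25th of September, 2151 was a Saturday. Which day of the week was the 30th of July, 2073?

Count forward from the earlier date (July 30, 2073) to the later (September 25, 2151):
Day-of-year of July 30, 2073: 211.
Day-of-year of September 25, 2151: 268.
2073 has 365 days, so 365 − 211 = 154 days remain in 2073.
Full years 2074–2150: 59 common + 18 leap = 59×365 + 18×366 = 28123 days.
Total: 154 + 28123 + 268 = 28545 days.
28545 mod 7 = 6, so 6 days before Saturday is Sunday.

Sunday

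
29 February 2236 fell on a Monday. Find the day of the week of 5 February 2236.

Count forward from the earlier date (February 5, 2236) to the later (February 29, 2236):
Within February 2236: 29 − 5 = 24 days.
24 mod 7 = 3, so 3 days before Monday is Friday.

Friday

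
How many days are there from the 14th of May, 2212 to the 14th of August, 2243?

11414

From May 14, 2212 to May 14, 2243: 31 years, of which 7 contain a Feb 29 — 24×365 + 7×366 = 11322 days.
May 2243: 31 − 14 = 17 days remain.
Then June (30), July (31): 30 + 31 = 61 days.
August 1–14, 2243: 14 days.
Residual: 92 days.
Total: 11414 days.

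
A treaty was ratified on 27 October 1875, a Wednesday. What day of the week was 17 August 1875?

Count forward from the earlier date (August 17, 1875) to the later (October 27, 1875):
August 1875: 31 − 17 = 14 days remain.
Then September (30): 30 days.
October 1–27, 1875: 27 days.
Total: 14 + 30 + 27 = 71 days.
71 mod 7 = 1, so 1 day before Wednesday is Tuesday.

Tuesday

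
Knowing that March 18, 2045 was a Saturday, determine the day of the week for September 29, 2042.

Count forward from the earlier date (September 29, 2042) to the later (March 18, 2045):
September 29, 2042 → September 29, 2043: 365 days.
September 29, 2043 → September 29, 2044: 366 days (2044 is a leap year).
September 2044: 30 − 29 = 1 day remains.
Then October (31), November (30), December (31), January (31), February 2045 (28): 31 + 30 + 31 + 31 + 28 = 151 days.
March 1–18, 2045: 18 days.
Residual: 170 days.
Total: 901 days.
901 mod 7 = 5, so 5 days before Saturday is Monday.

Monday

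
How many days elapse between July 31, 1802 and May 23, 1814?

4314

From July 31, 1802 to July 31, 1813: 11 years, of which 3 contain a Feb 29 — 8×365 + 3×366 = 4018 days.
July 1813: 31 − 31 = 0 days remain.
Then 9 full months totalling 273 days.
May 1–23, 1814: 23 days.
Residual: 296 days.
Total: 4314 days.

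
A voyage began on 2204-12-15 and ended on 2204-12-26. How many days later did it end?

Within December 2204: 26 − 15 = 11 days.

11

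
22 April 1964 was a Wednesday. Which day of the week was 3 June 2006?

Saturday

From April 22, 1964 to April 22, 2006: 42 years, of which 10 contain a Feb 29 — 32×365 + 10×366 = 15340 days.
(2000 is a leap year (divisible by 400).)
April 2006: 30 − 22 = 8 days remain.
Then May (31): 31 days.
June 1–3, 2006: 3 days.
Residual: 42 days.
Total: 15382 days.
15382 mod 7 = 3, so 3 days after Wednesday is Saturday.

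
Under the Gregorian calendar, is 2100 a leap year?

No

2100 is not a leap year (divisible by 100 but not 400).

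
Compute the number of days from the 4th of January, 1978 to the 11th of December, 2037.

21891

From January 4, 1978 to January 4, 2037: 59 years, of which 15 contain a Feb 29 — 44×365 + 15×366 = 21550 days.
(2000 is a leap year (divisible by 400).)
January 2037: 31 − 4 = 27 days remain.
Then 10 full months totalling 303 days.
December 1–11, 2037: 11 days.
Residual: 341 days.
Total: 21891 days.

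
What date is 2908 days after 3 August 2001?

20 July 2009

Count 2908 days after August 3, 2001:
Day-of-year of August 3, 2001: 215.
Day-of-year of July 20, 2009: 201.
2001 has 365 days, so 365 − 215 = 150 days remain in 2001.
Full years 2002–2008: 5 common + 2 leap = 5×365 + 2×366 = 2557 days.
Total: 150 + 2557 + 201 = 2908 days.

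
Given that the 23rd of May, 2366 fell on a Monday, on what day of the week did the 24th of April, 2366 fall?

Count forward from the earlier date (April 24, 2366) to the later (May 23, 2366):
April 2366: 30 − 24 = 6 days remain.
May 1–23, 2366: 23 days.
Total: 6 + 23 = 29 days.
29 mod 7 = 1, so 1 day before Monday is Sunday.

Sunday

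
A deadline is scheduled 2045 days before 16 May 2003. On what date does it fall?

9 October 1997

Count 2045 days before May 16, 2003:
Day-of-year of October 9, 1997: 282.
Day-of-year of May 16, 2003: 136.
1997 has 365 days, so 365 − 282 = 83 days remain in 1997.
Full years: 1998: 365; 1999: 365; 2000: 366; 2001: 365; 2002: 365. Sum = 1826.
Total: 83 + 1826 + 136 = 2045 days.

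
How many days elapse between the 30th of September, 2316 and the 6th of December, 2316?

67

September 2316: 30 − 30 = 0 days remain.
Then October (31), November (30): 31 + 30 = 61 days.
December 1–6, 2316: 6 days.
Total: 0 + 61 + 6 = 67 days.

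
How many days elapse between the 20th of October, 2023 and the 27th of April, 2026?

920

Day-of-year of October 20, 2023: 293.
Day-of-year of April 27, 2026: 117.
2023 has 365 days, so 365 − 293 = 72 days remain in 2023.
Full years: 2024: 366; 2025: 365. Sum = 731.
Total: 72 + 731 + 117 = 920 days.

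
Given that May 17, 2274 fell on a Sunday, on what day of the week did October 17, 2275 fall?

May 2274: 31 − 17 = 14 days remain.
Then 16 full months totalling 487 days.
October 1–17, 2275: 17 days.
Total: 14 + 487 + 17 = 518 days.
518 is a multiple of 7, so October 17, 2275 falls on the same weekday: Sunday.

Sunday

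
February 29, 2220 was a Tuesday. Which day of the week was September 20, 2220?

February 2220: 29 − 29 = 0 days remain (2220 is a leap year, so February has 29 days).
Then March (31), April (30), May (31), June (30), July (31), August (31): 31 + 30 + 31 + 30 + 31 + 31 = 184 days.
September 1–20, 2220: 20 days.
Total: 0 + 184 + 20 = 204 days.
204 mod 7 = 1, so 1 day after Tuesday is Wednesday.

Wednesday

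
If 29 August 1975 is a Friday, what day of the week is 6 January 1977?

August 29, 1975 → August 29, 1976: 366 days (1976 is a leap year).
August 1976: 31 − 29 = 2 days remain.
Then September (30), October (31), November (30), December (31): 30 + 31 + 30 + 31 = 122 days.
January 1–6, 1977: 6 days.
Residual: 130 days.
Total: 496 days.
496 mod 7 = 6, so 6 days after Friday is Thursday.

Thursday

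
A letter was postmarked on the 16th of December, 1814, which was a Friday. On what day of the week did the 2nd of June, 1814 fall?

Thursday

Count forward from the earlier date (June 2, 1814) to the later (December 16, 1814):
June 1814: 30 − 2 = 28 days remain.
Then July (31), August (31), September (30), October (31), November (30): 31 + 31 + 30 + 31 + 30 = 153 days.
December 1–16, 1814: 16 days.
Total: 28 + 153 + 16 = 197 days.
197 mod 7 = 1, so 1 day before Friday is Thursday.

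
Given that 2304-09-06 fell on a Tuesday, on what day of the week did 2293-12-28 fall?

Thursday

Count forward from the earlier date (December 28, 2293) to the later (September 6, 2304):
Day-of-year of December 28, 2293: 362.
Day-of-year of September 6, 2304: 250.
2293 has 365 days, so 365 − 362 = 3 days remain in 2293.
Full years 2294–2303: 9 common + 1 leap = 9×365 + 1×366 = 3651 days.
Total: 3 + 3651 + 250 = 3904 days.
3904 mod 7 = 5, so 5 days before Tuesday is Thursday.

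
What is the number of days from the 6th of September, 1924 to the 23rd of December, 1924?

September 1924: 30 − 6 = 24 days remain.
Then October (31), November (30): 31 + 30 = 61 days.
December 1–23, 1924: 23 days.
Total: 24 + 61 + 23 = 108 days.

108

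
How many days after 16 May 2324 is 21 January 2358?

12303

From May 16, 2324 to May 16, 2357: 33 years, of which 8 contain a Feb 29 — 25×365 + 8×366 = 12053 days.
May 2357: 31 − 16 = 15 days remain.
Then June (30), July (31), August (31), September (30), October (31), November (30), December (31): 30 + 31 + 31 + 30 + 31 + 30 + 31 = 214 days.
January 1–21, 2358: 21 days.
Residual: 250 days.
Total: 12303 days.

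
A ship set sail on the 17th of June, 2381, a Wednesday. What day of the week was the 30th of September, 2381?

June 2381: 30 − 17 = 13 days remain.
Then July (31), August (31): 31 + 31 = 62 days.
September 1–30, 2381: 30 days.
Total: 13 + 62 + 30 = 105 days.
105 is a multiple of 7, so the 30th of September, 2381 falls on the same weekday: Wednesday.

Wednesday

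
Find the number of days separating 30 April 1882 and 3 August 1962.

29314

From April 30, 1882 to April 30, 1962: 80 years, of which 19 contain a Feb 29 — 61×365 + 19×366 = 29219 days.
(1900 is not a leap year (divisible by 100 but not 400).)
April 1962: 30 − 30 = 0 days remain.
Then May (31), June (30), July (31): 31 + 30 + 31 = 92 days.
August 1–3, 1962: 3 days.
Residual: 95 days.
Total: 29314 days.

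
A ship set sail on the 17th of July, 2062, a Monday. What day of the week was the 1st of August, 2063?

Wednesday

Day-of-year of July 17, 2062: 198.
Day-of-year of August 1, 2063: 213.
2062 has 365 days, so 365 − 198 = 167 days remain in 2062.
Total: 167 + 213 = 380 days.
380 mod 7 = 2, so 2 days after Monday is Wednesday.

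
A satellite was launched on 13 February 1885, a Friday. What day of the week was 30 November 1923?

Friday

From February 13, 1885 to February 13, 1923: 38 years, of which 8 contain a Feb 29 — 30×365 + 8×366 = 13878 days.
(1900 is not a leap year (divisible by 100 but not 400).)
February 1923: 28 − 13 = 15 days remain (1923 is not a leap year, so February has 28 days).
Then March (31), April (30), May (31), June (30), July (31), August (31), September (30), October (31): 31 + 30 + 31 + 30 + 31 + 31 + 30 + 31 = 245 days.
November 1–30, 1923: 30 days.
Residual: 290 days.
Total: 14168 days.
14168 is a multiple of 7, so 30 November 1923 falls on the same weekday: Friday.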